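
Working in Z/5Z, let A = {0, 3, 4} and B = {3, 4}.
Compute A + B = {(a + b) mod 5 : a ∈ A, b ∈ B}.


Work in Z/5Z: reduce every sum a + b modulo 5.
Enumerate all 6 pairs:
a = 0: 0+3=3, 0+4=4
a = 3: 3+3=1, 3+4=2
a = 4: 4+3=2, 4+4=3
Distinct residues collected: {1, 2, 3, 4}
|A + B| = 4 (out of 5 total residues).

A + B = {1, 2, 3, 4}


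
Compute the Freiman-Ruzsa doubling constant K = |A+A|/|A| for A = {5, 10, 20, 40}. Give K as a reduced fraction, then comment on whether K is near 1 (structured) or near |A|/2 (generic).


|A| = 4.
Compute A + A by enumerating all 16 pairs.
A + A = {10, 15, 20, 25, 30, 40, 45, 50, 60, 80}, so |A + A| = 10.
K = |A + A| / |A| = 10/4 = 5/2 ≈ 2.5000.
Reference: AP of size 4 gives K = 7/4 ≈ 1.7500; a fully generic set of size 4 gives K ≈ 2.5000.

|A| = 4, |A + A| = 10, K = 10/4 = 5/2.


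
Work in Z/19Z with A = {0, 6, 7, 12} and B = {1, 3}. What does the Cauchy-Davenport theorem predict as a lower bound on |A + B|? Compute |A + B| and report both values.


Cauchy-Davenport: |A + B| ≥ min(p, |A| + |B| - 1) for A, B nonempty in Z/pZ.
|A| = 4, |B| = 2, p = 19.
CD lower bound = min(19, 4 + 2 - 1) = min(19, 5) = 5.
Compute A + B mod 19 directly:
a = 0: 0+1=1, 0+3=3
a = 6: 6+1=7, 6+3=9
a = 7: 7+1=8, 7+3=10
a = 12: 12+1=13, 12+3=15
A + B = {1, 3, 7, 8, 9, 10, 13, 15}, so |A + B| = 8.
Verify: 8 ≥ 5? Yes ✓.

CD lower bound = 5, actual |A + B| = 8.


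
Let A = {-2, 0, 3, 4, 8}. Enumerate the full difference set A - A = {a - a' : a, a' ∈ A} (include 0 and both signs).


A - A = {a - a' : a, a' ∈ A}.
Compute a - a' for each ordered pair (a, a'):
a = -2: -2--2=0, -2-0=-2, -2-3=-5, -2-4=-6, -2-8=-10
a = 0: 0--2=2, 0-0=0, 0-3=-3, 0-4=-4, 0-8=-8
a = 3: 3--2=5, 3-0=3, 3-3=0, 3-4=-1, 3-8=-5
a = 4: 4--2=6, 4-0=4, 4-3=1, 4-4=0, 4-8=-4
a = 8: 8--2=10, 8-0=8, 8-3=5, 8-4=4, 8-8=0
Collecting distinct values (and noting 0 appears from a-a):
A - A = {-10, -8, -6, -5, -4, -3, -2, -1, 0, 1, 2, 3, 4, 5, 6, 8, 10}
|A - A| = 17

A - A = {-10, -8, -6, -5, -4, -3, -2, -1, 0, 1, 2, 3, 4, 5, 6, 8, 10}


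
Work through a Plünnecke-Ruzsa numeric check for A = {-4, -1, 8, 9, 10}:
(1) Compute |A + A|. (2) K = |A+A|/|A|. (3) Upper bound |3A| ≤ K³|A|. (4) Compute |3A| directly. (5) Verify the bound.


|A| = 5.
Step 1: Compute A + A by enumerating all 25 pairs.
A + A = {-8, -5, -2, 4, 5, 6, 7, 8, 9, 16, 17, 18, 19, 20}, so |A + A| = 14.
Step 2: Doubling constant K = |A + A|/|A| = 14/5 = 14/5 ≈ 2.8000.
Step 3: Plünnecke-Ruzsa gives |3A| ≤ K³·|A| = (2.8000)³ · 5 ≈ 109.7600.
Step 4: Compute 3A = A + A + A directly by enumerating all triples (a,b,c) ∈ A³; |3A| = 28.
Step 5: Check 28 ≤ 109.7600? Yes ✓.

K = 14/5, Plünnecke-Ruzsa bound K³|A| ≈ 109.7600, |3A| = 28, inequality holds.


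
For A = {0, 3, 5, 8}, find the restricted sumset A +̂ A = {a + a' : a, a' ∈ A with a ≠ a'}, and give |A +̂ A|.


Restricted sumset: A +̂ A = {a + a' : a ∈ A, a' ∈ A, a ≠ a'}.
Equivalently, take A + A and drop any sum 2a that is achievable ONLY as a + a for a ∈ A (i.e. sums representable only with equal summands).
Enumerate pairs (a, a') with a < a' (symmetric, so each unordered pair gives one sum; this covers all a ≠ a'):
  0 + 3 = 3
  0 + 5 = 5
  0 + 8 = 8
  3 + 5 = 8
  3 + 8 = 11
  5 + 8 = 13
Collected distinct sums: {3, 5, 8, 11, 13}
|A +̂ A| = 5
(Reference bound: |A +̂ A| ≥ 2|A| - 3 for |A| ≥ 2, with |A| = 4 giving ≥ 5.)

|A +̂ A| = 5


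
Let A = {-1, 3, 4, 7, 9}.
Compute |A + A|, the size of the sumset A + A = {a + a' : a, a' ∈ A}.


A + A = {a + a' : a, a' ∈ A}; |A| = 5.
General bounds: 2|A| - 1 ≤ |A + A| ≤ |A|(|A|+1)/2, i.e. 9 ≤ |A + A| ≤ 15.
Lower bound 2|A|-1 is attained iff A is an arithmetic progression.
Enumerate sums a + a' for a ≤ a' (symmetric, so this suffices):
a = -1: -1+-1=-2, -1+3=2, -1+4=3, -1+7=6, -1+9=8
a = 3: 3+3=6, 3+4=7, 3+7=10, 3+9=12
a = 4: 4+4=8, 4+7=11, 4+9=13
a = 7: 7+7=14, 7+9=16
a = 9: 9+9=18
Distinct sums: {-2, 2, 3, 6, 7, 8, 10, 11, 12, 13, 14, 16, 18}
|A + A| = 13

|A + A| = 13


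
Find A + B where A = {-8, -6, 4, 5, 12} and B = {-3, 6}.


A + B = {a + b : a ∈ A, b ∈ B}.
Enumerate all |A|·|B| = 5·2 = 10 pairs (a, b) and collect distinct sums.
a = -8: -8+-3=-11, -8+6=-2
a = -6: -6+-3=-9, -6+6=0
a = 4: 4+-3=1, 4+6=10
a = 5: 5+-3=2, 5+6=11
a = 12: 12+-3=9, 12+6=18
Collecting distinct sums: A + B = {-11, -9, -2, 0, 1, 2, 9, 10, 11, 18}
|A + B| = 10

A + B = {-11, -9, -2, 0, 1, 2, 9, 10, 11, 18}


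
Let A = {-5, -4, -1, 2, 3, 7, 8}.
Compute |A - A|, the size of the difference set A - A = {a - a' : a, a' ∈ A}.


A - A = {a - a' : a, a' ∈ A}; |A| = 7.
Bounds: 2|A|-1 ≤ |A - A| ≤ |A|² - |A| + 1, i.e. 13 ≤ |A - A| ≤ 43.
Note: 0 ∈ A - A always (from a - a). The set is symmetric: if d ∈ A - A then -d ∈ A - A.
Enumerate nonzero differences d = a - a' with a > a' (then include -d):
Positive differences: {1, 3, 4, 5, 6, 7, 8, 9, 11, 12, 13}
Full difference set: {0} ∪ (positive diffs) ∪ (negative diffs).
|A - A| = 1 + 2·11 = 23 (matches direct enumeration: 23).

|A - A| = 23


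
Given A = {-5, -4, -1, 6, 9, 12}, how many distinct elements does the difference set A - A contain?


A - A = {a - a' : a, a' ∈ A}; |A| = 6.
Bounds: 2|A|-1 ≤ |A - A| ≤ |A|² - |A| + 1, i.e. 11 ≤ |A - A| ≤ 31.
Note: 0 ∈ A - A always (from a - a). The set is symmetric: if d ∈ A - A then -d ∈ A - A.
Enumerate nonzero differences d = a - a' with a > a' (then include -d):
Positive differences: {1, 3, 4, 6, 7, 10, 11, 13, 14, 16, 17}
Full difference set: {0} ∪ (positive diffs) ∪ (negative diffs).
|A - A| = 1 + 2·11 = 23 (matches direct enumeration: 23).

|A - A| = 23


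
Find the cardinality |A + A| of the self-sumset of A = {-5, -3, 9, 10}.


A + A = {a + a' : a, a' ∈ A}; |A| = 4.
General bounds: 2|A| - 1 ≤ |A + A| ≤ |A|(|A|+1)/2, i.e. 7 ≤ |A + A| ≤ 10.
Lower bound 2|A|-1 is attained iff A is an arithmetic progression.
Enumerate sums a + a' for a ≤ a' (symmetric, so this suffices):
a = -5: -5+-5=-10, -5+-3=-8, -5+9=4, -5+10=5
a = -3: -3+-3=-6, -3+9=6, -3+10=7
a = 9: 9+9=18, 9+10=19
a = 10: 10+10=20
Distinct sums: {-10, -8, -6, 4, 5, 6, 7, 18, 19, 20}
|A + A| = 10

|A + A| = 10


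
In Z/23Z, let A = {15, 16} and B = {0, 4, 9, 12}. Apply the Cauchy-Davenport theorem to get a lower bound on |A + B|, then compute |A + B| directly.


Cauchy-Davenport: |A + B| ≥ min(p, |A| + |B| - 1) for A, B nonempty in Z/pZ.
|A| = 2, |B| = 4, p = 23.
CD lower bound = min(23, 2 + 4 - 1) = min(23, 5) = 5.
Compute A + B mod 23 directly:
a = 15: 15+0=15, 15+4=19, 15+9=1, 15+12=4
a = 16: 16+0=16, 16+4=20, 16+9=2, 16+12=5
A + B = {1, 2, 4, 5, 15, 16, 19, 20}, so |A + B| = 8.
Verify: 8 ≥ 5? Yes ✓.

CD lower bound = 5, actual |A + B| = 8.


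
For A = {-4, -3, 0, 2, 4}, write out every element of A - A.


A - A = {a - a' : a, a' ∈ A}.
Compute a - a' for each ordered pair (a, a'):
a = -4: -4--4=0, -4--3=-1, -4-0=-4, -4-2=-6, -4-4=-8
a = -3: -3--4=1, -3--3=0, -3-0=-3, -3-2=-5, -3-4=-7
a = 0: 0--4=4, 0--3=3, 0-0=0, 0-2=-2, 0-4=-4
a = 2: 2--4=6, 2--3=5, 2-0=2, 2-2=0, 2-4=-2
a = 4: 4--4=8, 4--3=7, 4-0=4, 4-2=2, 4-4=0
Collecting distinct values (and noting 0 appears from a-a):
A - A = {-8, -7, -6, -5, -4, -3, -2, -1, 0, 1, 2, 3, 4, 5, 6, 7, 8}
|A - A| = 17

A - A = {-8, -7, -6, -5, -4, -3, -2, -1, 0, 1, 2, 3, 4, 5, 6, 7, 8}


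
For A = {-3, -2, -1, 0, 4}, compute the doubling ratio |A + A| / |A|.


|A| = 5.
Compute A + A by enumerating all 25 pairs.
A + A = {-6, -5, -4, -3, -2, -1, 0, 1, 2, 3, 4, 8}, so |A + A| = 12.
K = |A + A| / |A| = 12/5 (already in lowest terms) ≈ 2.4000.
Reference: AP of size 5 gives K = 9/5 ≈ 1.8000; a fully generic set of size 5 gives K ≈ 3.0000.

|A| = 5, |A + A| = 12, K = 12/5.


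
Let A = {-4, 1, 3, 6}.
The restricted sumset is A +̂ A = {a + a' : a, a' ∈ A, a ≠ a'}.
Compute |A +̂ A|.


Restricted sumset: A +̂ A = {a + a' : a ∈ A, a' ∈ A, a ≠ a'}.
Equivalently, take A + A and drop any sum 2a that is achievable ONLY as a + a for a ∈ A (i.e. sums representable only with equal summands).
Enumerate pairs (a, a') with a < a' (symmetric, so each unordered pair gives one sum; this covers all a ≠ a'):
  -4 + 1 = -3
  -4 + 3 = -1
  -4 + 6 = 2
  1 + 3 = 4
  1 + 6 = 7
  3 + 6 = 9
Collected distinct sums: {-3, -1, 2, 4, 7, 9}
|A +̂ A| = 6
(Reference bound: |A +̂ A| ≥ 2|A| - 3 for |A| ≥ 2, with |A| = 4 giving ≥ 5.)

|A +̂ A| = 6


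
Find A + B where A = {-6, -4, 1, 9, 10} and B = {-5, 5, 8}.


A + B = {a + b : a ∈ A, b ∈ B}.
Enumerate all |A|·|B| = 5·3 = 15 pairs (a, b) and collect distinct sums.
a = -6: -6+-5=-11, -6+5=-1, -6+8=2
a = -4: -4+-5=-9, -4+5=1, -4+8=4
a = 1: 1+-5=-4, 1+5=6, 1+8=9
a = 9: 9+-5=4, 9+5=14, 9+8=17
a = 10: 10+-5=5, 10+5=15, 10+8=18
Collecting distinct sums: A + B = {-11, -9, -4, -1, 1, 2, 4, 5, 6, 9, 14, 15, 17, 18}
|A + B| = 14

A + B = {-11, -9, -4, -1, 1, 2, 4, 5, 6, 9, 14, 15, 17, 18}


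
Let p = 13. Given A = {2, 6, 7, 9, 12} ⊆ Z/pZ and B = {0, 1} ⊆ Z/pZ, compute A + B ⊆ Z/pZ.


Work in Z/13Z: reduce every sum a + b modulo 13.
Enumerate all 10 pairs:
a = 2: 2+0=2, 2+1=3
a = 6: 6+0=6, 6+1=7
a = 7: 7+0=7, 7+1=8
a = 9: 9+0=9, 9+1=10
a = 12: 12+0=12, 12+1=0
Distinct residues collected: {0, 2, 3, 6, 7, 8, 9, 10, 12}
|A + B| = 9 (out of 13 total residues).

A + B = {0, 2, 3, 6, 7, 8, 9, 10, 12}


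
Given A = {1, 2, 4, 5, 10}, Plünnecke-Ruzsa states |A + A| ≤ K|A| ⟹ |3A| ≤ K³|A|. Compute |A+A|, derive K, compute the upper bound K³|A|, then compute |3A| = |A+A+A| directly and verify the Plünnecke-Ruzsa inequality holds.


|A| = 5.
Step 1: Compute A + A by enumerating all 25 pairs.
A + A = {2, 3, 4, 5, 6, 7, 8, 9, 10, 11, 12, 14, 15, 20}, so |A + A| = 14.
Step 2: Doubling constant K = |A + A|/|A| = 14/5 = 14/5 ≈ 2.8000.
Step 3: Plünnecke-Ruzsa gives |3A| ≤ K³·|A| = (2.8000)³ · 5 ≈ 109.7600.
Step 4: Compute 3A = A + A + A directly by enumerating all triples (a,b,c) ∈ A³; |3A| = 23.
Step 5: Check 23 ≤ 109.7600? Yes ✓.

K = 14/5, Plünnecke-Ruzsa bound K³|A| ≈ 109.7600, |3A| = 23, inequality holds.


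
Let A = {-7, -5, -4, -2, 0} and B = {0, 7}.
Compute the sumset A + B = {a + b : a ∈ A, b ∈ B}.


A + B = {a + b : a ∈ A, b ∈ B}.
Enumerate all |A|·|B| = 5·2 = 10 pairs (a, b) and collect distinct sums.
a = -7: -7+0=-7, -7+7=0
a = -5: -5+0=-5, -5+7=2
a = -4: -4+0=-4, -4+7=3
a = -2: -2+0=-2, -2+7=5
a = 0: 0+0=0, 0+7=7
Collecting distinct sums: A + B = {-7, -5, -4, -2, 0, 2, 3, 5, 7}
|A + B| = 9

A + B = {-7, -5, -4, -2, 0, 2, 3, 5, 7}


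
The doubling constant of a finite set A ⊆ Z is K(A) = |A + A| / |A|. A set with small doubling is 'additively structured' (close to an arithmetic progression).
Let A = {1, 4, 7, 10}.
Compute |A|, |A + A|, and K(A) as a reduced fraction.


|A| = 4.
Compute A + A by enumerating all 16 pairs.
A + A = {2, 5, 8, 11, 14, 17, 20}, so |A + A| = 7.
K = |A + A| / |A| = 7/4 (already in lowest terms) ≈ 1.7500.
Reference: AP of size 4 gives K = 7/4 ≈ 1.7500; a fully generic set of size 4 gives K ≈ 2.5000.

|A| = 4, |A + A| = 7, K = 7/4.


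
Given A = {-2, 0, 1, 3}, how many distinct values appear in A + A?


A + A = {a + a' : a, a' ∈ A}; |A| = 4.
General bounds: 2|A| - 1 ≤ |A + A| ≤ |A|(|A|+1)/2, i.e. 7 ≤ |A + A| ≤ 10.
Lower bound 2|A|-1 is attained iff A is an arithmetic progression.
Enumerate sums a + a' for a ≤ a' (symmetric, so this suffices):
a = -2: -2+-2=-4, -2+0=-2, -2+1=-1, -2+3=1
a = 0: 0+0=0, 0+1=1, 0+3=3
a = 1: 1+1=2, 1+3=4
a = 3: 3+3=6
Distinct sums: {-4, -2, -1, 0, 1, 2, 3, 4, 6}
|A + A| = 9

|A + A| = 9


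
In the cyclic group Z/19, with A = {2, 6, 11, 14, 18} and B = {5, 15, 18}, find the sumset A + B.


Work in Z/19Z: reduce every sum a + b modulo 19.
Enumerate all 15 pairs:
a = 2: 2+5=7, 2+15=17, 2+18=1
a = 6: 6+5=11, 6+15=2, 6+18=5
a = 11: 11+5=16, 11+15=7, 11+18=10
a = 14: 14+5=0, 14+15=10, 14+18=13
a = 18: 18+5=4, 18+15=14, 18+18=17
Distinct residues collected: {0, 1, 2, 4, 5, 7, 10, 11, 13, 14, 16, 17}
|A + B| = 12 (out of 19 total residues).

A + B = {0, 1, 2, 4, 5, 7, 10, 11, 13, 14, 16, 17}


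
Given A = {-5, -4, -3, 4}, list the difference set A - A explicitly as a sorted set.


A - A = {a - a' : a, a' ∈ A}.
Compute a - a' for each ordered pair (a, a'):
a = -5: -5--5=0, -5--4=-1, -5--3=-2, -5-4=-9
a = -4: -4--5=1, -4--4=0, -4--3=-1, -4-4=-8
a = -3: -3--5=2, -3--4=1, -3--3=0, -3-4=-7
a = 4: 4--5=9, 4--4=8, 4--3=7, 4-4=0
Collecting distinct values (and noting 0 appears from a-a):
A - A = {-9, -8, -7, -2, -1, 0, 1, 2, 7, 8, 9}
|A - A| = 11

A - A = {-9, -8, -7, -2, -1, 0, 1, 2, 7, 8, 9}


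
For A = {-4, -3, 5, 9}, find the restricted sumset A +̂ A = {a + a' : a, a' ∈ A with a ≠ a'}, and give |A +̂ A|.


Restricted sumset: A +̂ A = {a + a' : a ∈ A, a' ∈ A, a ≠ a'}.
Equivalently, take A + A and drop any sum 2a that is achievable ONLY as a + a for a ∈ A (i.e. sums representable only with equal summands).
Enumerate pairs (a, a') with a < a' (symmetric, so each unordered pair gives one sum; this covers all a ≠ a'):
  -4 + -3 = -7
  -4 + 5 = 1
  -4 + 9 = 5
  -3 + 5 = 2
  -3 + 9 = 6
  5 + 9 = 14
Collected distinct sums: {-7, 1, 2, 5, 6, 14}
|A +̂ A| = 6
(Reference bound: |A +̂ A| ≥ 2|A| - 3 for |A| ≥ 2, with |A| = 4 giving ≥ 5.)

|A +̂ A| = 6


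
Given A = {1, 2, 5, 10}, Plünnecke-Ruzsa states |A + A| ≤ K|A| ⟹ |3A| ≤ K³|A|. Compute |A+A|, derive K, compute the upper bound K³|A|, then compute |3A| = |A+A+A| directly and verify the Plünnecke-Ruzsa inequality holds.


|A| = 4.
Step 1: Compute A + A by enumerating all 16 pairs.
A + A = {2, 3, 4, 6, 7, 10, 11, 12, 15, 20}, so |A + A| = 10.
Step 2: Doubling constant K = |A + A|/|A| = 10/4 = 10/4 ≈ 2.5000.
Step 3: Plünnecke-Ruzsa gives |3A| ≤ K³·|A| = (2.5000)³ · 4 ≈ 62.5000.
Step 4: Compute 3A = A + A + A directly by enumerating all triples (a,b,c) ∈ A³; |3A| = 19.
Step 5: Check 19 ≤ 62.5000? Yes ✓.

K = 10/4, Plünnecke-Ruzsa bound K³|A| ≈ 62.5000, |3A| = 19, inequality holds.


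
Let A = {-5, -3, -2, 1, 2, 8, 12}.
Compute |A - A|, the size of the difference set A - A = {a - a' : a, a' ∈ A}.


A - A = {a - a' : a, a' ∈ A}; |A| = 7.
Bounds: 2|A|-1 ≤ |A - A| ≤ |A|² - |A| + 1, i.e. 13 ≤ |A - A| ≤ 43.
Note: 0 ∈ A - A always (from a - a). The set is symmetric: if d ∈ A - A then -d ∈ A - A.
Enumerate nonzero differences d = a - a' with a > a' (then include -d):
Positive differences: {1, 2, 3, 4, 5, 6, 7, 10, 11, 13, 14, 15, 17}
Full difference set: {0} ∪ (positive diffs) ∪ (negative diffs).
|A - A| = 1 + 2·13 = 27 (matches direct enumeration: 27).

|A - A| = 27


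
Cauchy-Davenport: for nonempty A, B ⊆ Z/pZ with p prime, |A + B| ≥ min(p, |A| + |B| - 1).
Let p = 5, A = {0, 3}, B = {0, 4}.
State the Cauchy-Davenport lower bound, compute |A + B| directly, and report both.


Cauchy-Davenport: |A + B| ≥ min(p, |A| + |B| - 1) for A, B nonempty in Z/pZ.
|A| = 2, |B| = 2, p = 5.
CD lower bound = min(5, 2 + 2 - 1) = min(5, 3) = 3.
Compute A + B mod 5 directly:
a = 0: 0+0=0, 0+4=4
a = 3: 3+0=3, 3+4=2
A + B = {0, 2, 3, 4}, so |A + B| = 4.
Verify: 4 ≥ 3? Yes ✓.

CD lower bound = 3, actual |A + B| = 4.


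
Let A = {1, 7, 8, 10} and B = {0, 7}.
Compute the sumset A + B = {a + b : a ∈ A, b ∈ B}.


A + B = {a + b : a ∈ A, b ∈ B}.
Enumerate all |A|·|B| = 4·2 = 8 pairs (a, b) and collect distinct sums.
a = 1: 1+0=1, 1+7=8
a = 7: 7+0=7, 7+7=14
a = 8: 8+0=8, 8+7=15
a = 10: 10+0=10, 10+7=17
Collecting distinct sums: A + B = {1, 7, 8, 10, 14, 15, 17}
|A + B| = 7

A + B = {1, 7, 8, 10, 14, 15, 17}


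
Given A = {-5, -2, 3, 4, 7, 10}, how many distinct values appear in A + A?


A + A = {a + a' : a, a' ∈ A}; |A| = 6.
General bounds: 2|A| - 1 ≤ |A + A| ≤ |A|(|A|+1)/2, i.e. 11 ≤ |A + A| ≤ 21.
Lower bound 2|A|-1 is attained iff A is an arithmetic progression.
Enumerate sums a + a' for a ≤ a' (symmetric, so this suffices):
a = -5: -5+-5=-10, -5+-2=-7, -5+3=-2, -5+4=-1, -5+7=2, -5+10=5
a = -2: -2+-2=-4, -2+3=1, -2+4=2, -2+7=5, -2+10=8
a = 3: 3+3=6, 3+4=7, 3+7=10, 3+10=13
a = 4: 4+4=8, 4+7=11, 4+10=14
a = 7: 7+7=14, 7+10=17
a = 10: 10+10=20
Distinct sums: {-10, -7, -4, -2, -1, 1, 2, 5, 6, 7, 8, 10, 11, 13, 14, 17, 20}
|A + A| = 17

|A + A| = 17


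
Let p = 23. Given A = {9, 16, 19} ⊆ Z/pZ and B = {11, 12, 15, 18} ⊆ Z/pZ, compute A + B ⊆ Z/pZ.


Work in Z/23Z: reduce every sum a + b modulo 23.
Enumerate all 12 pairs:
a = 9: 9+11=20, 9+12=21, 9+15=1, 9+18=4
a = 16: 16+11=4, 16+12=5, 16+15=8, 16+18=11
a = 19: 19+11=7, 19+12=8, 19+15=11, 19+18=14
Distinct residues collected: {1, 4, 5, 7, 8, 11, 14, 20, 21}
|A + B| = 9 (out of 23 total residues).

A + B = {1, 4, 5, 7, 8, 11, 14, 20, 21}


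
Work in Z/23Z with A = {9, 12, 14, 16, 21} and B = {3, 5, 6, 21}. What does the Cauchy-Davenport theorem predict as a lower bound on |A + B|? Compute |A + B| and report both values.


Cauchy-Davenport: |A + B| ≥ min(p, |A| + |B| - 1) for A, B nonempty in Z/pZ.
|A| = 5, |B| = 4, p = 23.
CD lower bound = min(23, 5 + 4 - 1) = min(23, 8) = 8.
Compute A + B mod 23 directly:
a = 9: 9+3=12, 9+5=14, 9+6=15, 9+21=7
a = 12: 12+3=15, 12+5=17, 12+6=18, 12+21=10
a = 14: 14+3=17, 14+5=19, 14+6=20, 14+21=12
a = 16: 16+3=19, 16+5=21, 16+6=22, 16+21=14
a = 21: 21+3=1, 21+5=3, 21+6=4, 21+21=19
A + B = {1, 3, 4, 7, 10, 12, 14, 15, 17, 18, 19, 20, 21, 22}, so |A + B| = 14.
Verify: 14 ≥ 8? Yes ✓.

CD lower bound = 8, actual |A + B| = 14.


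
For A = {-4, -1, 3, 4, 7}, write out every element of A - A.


A - A = {a - a' : a, a' ∈ A}.
Compute a - a' for each ordered pair (a, a'):
a = -4: -4--4=0, -4--1=-3, -4-3=-7, -4-4=-8, -4-7=-11
a = -1: -1--4=3, -1--1=0, -1-3=-4, -1-4=-5, -1-7=-8
a = 3: 3--4=7, 3--1=4, 3-3=0, 3-4=-1, 3-7=-4
a = 4: 4--4=8, 4--1=5, 4-3=1, 4-4=0, 4-7=-3
a = 7: 7--4=11, 7--1=8, 7-3=4, 7-4=3, 7-7=0
Collecting distinct values (and noting 0 appears from a-a):
A - A = {-11, -8, -7, -5, -4, -3, -1, 0, 1, 3, 4, 5, 7, 8, 11}
|A - A| = 15

A - A = {-11, -8, -7, -5, -4, -3, -1, 0, 1, 3, 4, 5, 7, 8, 11}


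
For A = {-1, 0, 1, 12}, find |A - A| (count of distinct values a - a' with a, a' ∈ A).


A - A = {a - a' : a, a' ∈ A}; |A| = 4.
Bounds: 2|A|-1 ≤ |A - A| ≤ |A|² - |A| + 1, i.e. 7 ≤ |A - A| ≤ 13.
Note: 0 ∈ A - A always (from a - a). The set is symmetric: if d ∈ A - A then -d ∈ A - A.
Enumerate nonzero differences d = a - a' with a > a' (then include -d):
Positive differences: {1, 2, 11, 12, 13}
Full difference set: {0} ∪ (positive diffs) ∪ (negative diffs).
|A - A| = 1 + 2·5 = 11 (matches direct enumeration: 11).

|A - A| = 11


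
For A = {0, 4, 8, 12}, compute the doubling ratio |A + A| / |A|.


|A| = 4.
Compute A + A by enumerating all 16 pairs.
A + A = {0, 4, 8, 12, 16, 20, 24}, so |A + A| = 7.
K = |A + A| / |A| = 7/4 (already in lowest terms) ≈ 1.7500.
Reference: AP of size 4 gives K = 7/4 ≈ 1.7500; a fully generic set of size 4 gives K ≈ 2.5000.

|A| = 4, |A + A| = 7, K = 7/4.


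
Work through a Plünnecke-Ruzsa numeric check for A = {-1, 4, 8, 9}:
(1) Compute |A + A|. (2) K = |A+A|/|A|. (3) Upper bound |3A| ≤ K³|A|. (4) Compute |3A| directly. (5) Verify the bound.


|A| = 4.
Step 1: Compute A + A by enumerating all 16 pairs.
A + A = {-2, 3, 7, 8, 12, 13, 16, 17, 18}, so |A + A| = 9.
Step 2: Doubling constant K = |A + A|/|A| = 9/4 = 9/4 ≈ 2.2500.
Step 3: Plünnecke-Ruzsa gives |3A| ≤ K³·|A| = (2.2500)³ · 4 ≈ 45.5625.
Step 4: Compute 3A = A + A + A directly by enumerating all triples (a,b,c) ∈ A³; |3A| = 16.
Step 5: Check 16 ≤ 45.5625? Yes ✓.

K = 9/4, Plünnecke-Ruzsa bound K³|A| ≈ 45.5625, |3A| = 16, inequality holds.


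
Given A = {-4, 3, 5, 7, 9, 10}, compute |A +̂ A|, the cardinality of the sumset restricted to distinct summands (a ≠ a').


Restricted sumset: A +̂ A = {a + a' : a ∈ A, a' ∈ A, a ≠ a'}.
Equivalently, take A + A and drop any sum 2a that is achievable ONLY as a + a for a ∈ A (i.e. sums representable only with equal summands).
Enumerate pairs (a, a') with a < a' (symmetric, so each unordered pair gives one sum; this covers all a ≠ a'):
  -4 + 3 = -1
  -4 + 5 = 1
  -4 + 7 = 3
  -4 + 9 = 5
  -4 + 10 = 6
  3 + 5 = 8
  3 + 7 = 10
  3 + 9 = 12
  3 + 10 = 13
  5 + 7 = 12
  5 + 9 = 14
  5 + 10 = 15
  7 + 9 = 16
  7 + 10 = 17
  9 + 10 = 19
Collected distinct sums: {-1, 1, 3, 5, 6, 8, 10, 12, 13, 14, 15, 16, 17, 19}
|A +̂ A| = 14
(Reference bound: |A +̂ A| ≥ 2|A| - 3 for |A| ≥ 2, with |A| = 6 giving ≥ 9.)

|A +̂ A| = 14


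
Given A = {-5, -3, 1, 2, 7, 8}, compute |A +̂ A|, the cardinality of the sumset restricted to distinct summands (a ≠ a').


Restricted sumset: A +̂ A = {a + a' : a ∈ A, a' ∈ A, a ≠ a'}.
Equivalently, take A + A and drop any sum 2a that is achievable ONLY as a + a for a ∈ A (i.e. sums representable only with equal summands).
Enumerate pairs (a, a') with a < a' (symmetric, so each unordered pair gives one sum; this covers all a ≠ a'):
  -5 + -3 = -8
  -5 + 1 = -4
  -5 + 2 = -3
  -5 + 7 = 2
  -5 + 8 = 3
  -3 + 1 = -2
  -3 + 2 = -1
  -3 + 7 = 4
  -3 + 8 = 5
  1 + 2 = 3
  1 + 7 = 8
  1 + 8 = 9
  2 + 7 = 9
  2 + 8 = 10
  7 + 8 = 15
Collected distinct sums: {-8, -4, -3, -2, -1, 2, 3, 4, 5, 8, 9, 10, 15}
|A +̂ A| = 13
(Reference bound: |A +̂ A| ≥ 2|A| - 3 for |A| ≥ 2, with |A| = 6 giving ≥ 9.)

|A +̂ A| = 13


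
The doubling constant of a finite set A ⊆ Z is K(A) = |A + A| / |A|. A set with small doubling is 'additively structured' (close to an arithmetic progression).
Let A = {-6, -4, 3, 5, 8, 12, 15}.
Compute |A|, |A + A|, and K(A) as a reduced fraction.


|A| = 7.
Compute A + A by enumerating all 49 pairs.
A + A = {-12, -10, -8, -3, -1, 1, 2, 4, 6, 8, 9, 10, 11, 13, 15, 16, 17, 18, 20, 23, 24, 27, 30}, so |A + A| = 23.
K = |A + A| / |A| = 23/7 (already in lowest terms) ≈ 3.2857.
Reference: AP of size 7 gives K = 13/7 ≈ 1.8571; a fully generic set of size 7 gives K ≈ 4.0000.

|A| = 7, |A + A| = 23, K = 23/7.


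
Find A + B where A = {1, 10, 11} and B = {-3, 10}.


A + B = {a + b : a ∈ A, b ∈ B}.
Enumerate all |A|·|B| = 3·2 = 6 pairs (a, b) and collect distinct sums.
a = 1: 1+-3=-2, 1+10=11
a = 10: 10+-3=7, 10+10=20
a = 11: 11+-3=8, 11+10=21
Collecting distinct sums: A + B = {-2, 7, 8, 11, 20, 21}
|A + B| = 6

A + B = {-2, 7, 8, 11, 20, 21}


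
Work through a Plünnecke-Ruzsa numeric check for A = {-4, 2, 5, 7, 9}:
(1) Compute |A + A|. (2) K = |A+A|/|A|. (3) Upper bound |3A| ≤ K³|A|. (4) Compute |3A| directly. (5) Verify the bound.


|A| = 5.
Step 1: Compute A + A by enumerating all 25 pairs.
A + A = {-8, -2, 1, 3, 4, 5, 7, 9, 10, 11, 12, 14, 16, 18}, so |A + A| = 14.
Step 2: Doubling constant K = |A + A|/|A| = 14/5 = 14/5 ≈ 2.8000.
Step 3: Plünnecke-Ruzsa gives |3A| ≤ K³·|A| = (2.8000)³ · 5 ≈ 109.7600.
Step 4: Compute 3A = A + A + A directly by enumerating all triples (a,b,c) ∈ A³; |3A| = 27.
Step 5: Check 27 ≤ 109.7600? Yes ✓.

K = 14/5, Plünnecke-Ruzsa bound K³|A| ≈ 109.7600, |3A| = 27, inequality holds.


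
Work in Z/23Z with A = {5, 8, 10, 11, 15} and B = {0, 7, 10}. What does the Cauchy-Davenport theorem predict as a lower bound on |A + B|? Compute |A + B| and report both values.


Cauchy-Davenport: |A + B| ≥ min(p, |A| + |B| - 1) for A, B nonempty in Z/pZ.
|A| = 5, |B| = 3, p = 23.
CD lower bound = min(23, 5 + 3 - 1) = min(23, 7) = 7.
Compute A + B mod 23 directly:
a = 5: 5+0=5, 5+7=12, 5+10=15
a = 8: 8+0=8, 8+7=15, 8+10=18
a = 10: 10+0=10, 10+7=17, 10+10=20
a = 11: 11+0=11, 11+7=18, 11+10=21
a = 15: 15+0=15, 15+7=22, 15+10=2
A + B = {2, 5, 8, 10, 11, 12, 15, 17, 18, 20, 21, 22}, so |A + B| = 12.
Verify: 12 ≥ 7? Yes ✓.

CD lower bound = 7, actual |A + B| = 12.


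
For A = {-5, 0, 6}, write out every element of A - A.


A - A = {a - a' : a, a' ∈ A}.
Compute a - a' for each ordered pair (a, a'):
a = -5: -5--5=0, -5-0=-5, -5-6=-11
a = 0: 0--5=5, 0-0=0, 0-6=-6
a = 6: 6--5=11, 6-0=6, 6-6=0
Collecting distinct values (and noting 0 appears from a-a):
A - A = {-11, -6, -5, 0, 5, 6, 11}
|A - A| = 7

A - A = {-11, -6, -5, 0, 5, 6, 11}


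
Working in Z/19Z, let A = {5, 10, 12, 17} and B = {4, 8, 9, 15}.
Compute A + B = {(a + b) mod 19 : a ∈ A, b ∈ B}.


Work in Z/19Z: reduce every sum a + b modulo 19.
Enumerate all 16 pairs:
a = 5: 5+4=9, 5+8=13, 5+9=14, 5+15=1
a = 10: 10+4=14, 10+8=18, 10+9=0, 10+15=6
a = 12: 12+4=16, 12+8=1, 12+9=2, 12+15=8
a = 17: 17+4=2, 17+8=6, 17+9=7, 17+15=13
Distinct residues collected: {0, 1, 2, 6, 7, 8, 9, 13, 14, 16, 18}
|A + B| = 11 (out of 19 total residues).

A + B = {0, 1, 2, 6, 7, 8, 9, 13, 14, 16, 18}


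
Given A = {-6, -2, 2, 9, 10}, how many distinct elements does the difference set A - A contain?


A - A = {a - a' : a, a' ∈ A}; |A| = 5.
Bounds: 2|A|-1 ≤ |A - A| ≤ |A|² - |A| + 1, i.e. 9 ≤ |A - A| ≤ 21.
Note: 0 ∈ A - A always (from a - a). The set is symmetric: if d ∈ A - A then -d ∈ A - A.
Enumerate nonzero differences d = a - a' with a > a' (then include -d):
Positive differences: {1, 4, 7, 8, 11, 12, 15, 16}
Full difference set: {0} ∪ (positive diffs) ∪ (negative diffs).
|A - A| = 1 + 2·8 = 17 (matches direct enumeration: 17).

|A - A| = 17


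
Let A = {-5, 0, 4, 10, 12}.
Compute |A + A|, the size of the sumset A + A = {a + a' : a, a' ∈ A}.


A + A = {a + a' : a, a' ∈ A}; |A| = 5.
General bounds: 2|A| - 1 ≤ |A + A| ≤ |A|(|A|+1)/2, i.e. 9 ≤ |A + A| ≤ 15.
Lower bound 2|A|-1 is attained iff A is an arithmetic progression.
Enumerate sums a + a' for a ≤ a' (symmetric, so this suffices):
a = -5: -5+-5=-10, -5+0=-5, -5+4=-1, -5+10=5, -5+12=7
a = 0: 0+0=0, 0+4=4, 0+10=10, 0+12=12
a = 4: 4+4=8, 4+10=14, 4+12=16
a = 10: 10+10=20, 10+12=22
a = 12: 12+12=24
Distinct sums: {-10, -5, -1, 0, 4, 5, 7, 8, 10, 12, 14, 16, 20, 22, 24}
|A + A| = 15

|A + A| = 15


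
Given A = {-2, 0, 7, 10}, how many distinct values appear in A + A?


A + A = {a + a' : a, a' ∈ A}; |A| = 4.
General bounds: 2|A| - 1 ≤ |A + A| ≤ |A|(|A|+1)/2, i.e. 7 ≤ |A + A| ≤ 10.
Lower bound 2|A|-1 is attained iff A is an arithmetic progression.
Enumerate sums a + a' for a ≤ a' (symmetric, so this suffices):
a = -2: -2+-2=-4, -2+0=-2, -2+7=5, -2+10=8
a = 0: 0+0=0, 0+7=7, 0+10=10
a = 7: 7+7=14, 7+10=17
a = 10: 10+10=20
Distinct sums: {-4, -2, 0, 5, 7, 8, 10, 14, 17, 20}
|A + A| = 10

|A + A| = 10


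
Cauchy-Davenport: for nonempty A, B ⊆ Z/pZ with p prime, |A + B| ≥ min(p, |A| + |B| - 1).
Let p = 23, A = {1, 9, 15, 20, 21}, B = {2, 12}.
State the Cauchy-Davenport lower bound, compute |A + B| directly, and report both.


Cauchy-Davenport: |A + B| ≥ min(p, |A| + |B| - 1) for A, B nonempty in Z/pZ.
|A| = 5, |B| = 2, p = 23.
CD lower bound = min(23, 5 + 2 - 1) = min(23, 6) = 6.
Compute A + B mod 23 directly:
a = 1: 1+2=3, 1+12=13
a = 9: 9+2=11, 9+12=21
a = 15: 15+2=17, 15+12=4
a = 20: 20+2=22, 20+12=9
a = 21: 21+2=0, 21+12=10
A + B = {0, 3, 4, 9, 10, 11, 13, 17, 21, 22}, so |A + B| = 10.
Verify: 10 ≥ 6? Yes ✓.

CD lower bound = 6, actual |A + B| = 10.


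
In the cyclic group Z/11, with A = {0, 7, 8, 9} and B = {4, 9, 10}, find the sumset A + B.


Work in Z/11Z: reduce every sum a + b modulo 11.
Enumerate all 12 pairs:
a = 0: 0+4=4, 0+9=9, 0+10=10
a = 7: 7+4=0, 7+9=5, 7+10=6
a = 8: 8+4=1, 8+9=6, 8+10=7
a = 9: 9+4=2, 9+9=7, 9+10=8
Distinct residues collected: {0, 1, 2, 4, 5, 6, 7, 8, 9, 10}
|A + B| = 10 (out of 11 total residues).

A + B = {0, 1, 2, 4, 5, 6, 7, 8, 9, 10}


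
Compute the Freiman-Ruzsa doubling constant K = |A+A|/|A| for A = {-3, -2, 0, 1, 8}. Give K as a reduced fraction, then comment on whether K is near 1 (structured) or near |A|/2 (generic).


|A| = 5.
Compute A + A by enumerating all 25 pairs.
A + A = {-6, -5, -4, -3, -2, -1, 0, 1, 2, 5, 6, 8, 9, 16}, so |A + A| = 14.
K = |A + A| / |A| = 14/5 (already in lowest terms) ≈ 2.8000.
Reference: AP of size 5 gives K = 9/5 ≈ 1.8000; a fully generic set of size 5 gives K ≈ 3.0000.

|A| = 5, |A + A| = 14, K = 14/5.


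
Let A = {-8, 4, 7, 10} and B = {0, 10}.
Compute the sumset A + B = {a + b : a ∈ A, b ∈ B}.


A + B = {a + b : a ∈ A, b ∈ B}.
Enumerate all |A|·|B| = 4·2 = 8 pairs (a, b) and collect distinct sums.
a = -8: -8+0=-8, -8+10=2
a = 4: 4+0=4, 4+10=14
a = 7: 7+0=7, 7+10=17
a = 10: 10+0=10, 10+10=20
Collecting distinct sums: A + B = {-8, 2, 4, 7, 10, 14, 17, 20}
|A + B| = 8

A + B = {-8, 2, 4, 7, 10, 14, 17, 20}


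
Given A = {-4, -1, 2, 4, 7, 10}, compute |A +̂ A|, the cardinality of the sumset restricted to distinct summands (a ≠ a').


Restricted sumset: A +̂ A = {a + a' : a ∈ A, a' ∈ A, a ≠ a'}.
Equivalently, take A + A and drop any sum 2a that is achievable ONLY as a + a for a ∈ A (i.e. sums representable only with equal summands).
Enumerate pairs (a, a') with a < a' (symmetric, so each unordered pair gives one sum; this covers all a ≠ a'):
  -4 + -1 = -5
  -4 + 2 = -2
  -4 + 4 = 0
  -4 + 7 = 3
  -4 + 10 = 6
  -1 + 2 = 1
  -1 + 4 = 3
  -1 + 7 = 6
  -1 + 10 = 9
  2 + 4 = 6
  2 + 7 = 9
  2 + 10 = 12
  4 + 7 = 11
  4 + 10 = 14
  7 + 10 = 17
Collected distinct sums: {-5, -2, 0, 1, 3, 6, 9, 11, 12, 14, 17}
|A +̂ A| = 11
(Reference bound: |A +̂ A| ≥ 2|A| - 3 for |A| ≥ 2, with |A| = 6 giving ≥ 9.)

|A +̂ A| = 11


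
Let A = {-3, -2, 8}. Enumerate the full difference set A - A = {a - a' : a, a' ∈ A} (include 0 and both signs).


A - A = {a - a' : a, a' ∈ A}.
Compute a - a' for each ordered pair (a, a'):
a = -3: -3--3=0, -3--2=-1, -3-8=-11
a = -2: -2--3=1, -2--2=0, -2-8=-10
a = 8: 8--3=11, 8--2=10, 8-8=0
Collecting distinct values (and noting 0 appears from a-a):
A - A = {-11, -10, -1, 0, 1, 10, 11}
|A - A| = 7

A - A = {-11, -10, -1, 0, 1, 10, 11}


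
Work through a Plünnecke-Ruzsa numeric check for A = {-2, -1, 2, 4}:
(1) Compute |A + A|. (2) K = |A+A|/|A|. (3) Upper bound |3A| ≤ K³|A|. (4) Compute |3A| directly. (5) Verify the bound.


|A| = 4.
Step 1: Compute A + A by enumerating all 16 pairs.
A + A = {-4, -3, -2, 0, 1, 2, 3, 4, 6, 8}, so |A + A| = 10.
Step 2: Doubling constant K = |A + A|/|A| = 10/4 = 10/4 ≈ 2.5000.
Step 3: Plünnecke-Ruzsa gives |3A| ≤ K³·|A| = (2.5000)³ · 4 ≈ 62.5000.
Step 4: Compute 3A = A + A + A directly by enumerating all triples (a,b,c) ∈ A³; |3A| = 17.
Step 5: Check 17 ≤ 62.5000? Yes ✓.

K = 10/4, Plünnecke-Ruzsa bound K³|A| ≈ 62.5000, |3A| = 17, inequality holds.


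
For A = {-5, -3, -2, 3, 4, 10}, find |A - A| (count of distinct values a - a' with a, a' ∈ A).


A - A = {a - a' : a, a' ∈ A}; |A| = 6.
Bounds: 2|A|-1 ≤ |A - A| ≤ |A|² - |A| + 1, i.e. 11 ≤ |A - A| ≤ 31.
Note: 0 ∈ A - A always (from a - a). The set is symmetric: if d ∈ A - A then -d ∈ A - A.
Enumerate nonzero differences d = a - a' with a > a' (then include -d):
Positive differences: {1, 2, 3, 5, 6, 7, 8, 9, 12, 13, 15}
Full difference set: {0} ∪ (positive diffs) ∪ (negative diffs).
|A - A| = 1 + 2·11 = 23 (matches direct enumeration: 23).

|A - A| = 23


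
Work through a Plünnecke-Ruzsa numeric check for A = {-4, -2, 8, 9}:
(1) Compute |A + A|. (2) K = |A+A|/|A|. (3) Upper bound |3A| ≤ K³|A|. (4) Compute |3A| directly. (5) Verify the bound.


|A| = 4.
Step 1: Compute A + A by enumerating all 16 pairs.
A + A = {-8, -6, -4, 4, 5, 6, 7, 16, 17, 18}, so |A + A| = 10.
Step 2: Doubling constant K = |A + A|/|A| = 10/4 = 10/4 ≈ 2.5000.
Step 3: Plünnecke-Ruzsa gives |3A| ≤ K³·|A| = (2.5000)³ · 4 ≈ 62.5000.
Step 4: Compute 3A = A + A + A directly by enumerating all triples (a,b,c) ∈ A³; |3A| = 19.
Step 5: Check 19 ≤ 62.5000? Yes ✓.

K = 10/4, Plünnecke-Ruzsa bound K³|A| ≈ 62.5000, |3A| = 19, inequality holds.


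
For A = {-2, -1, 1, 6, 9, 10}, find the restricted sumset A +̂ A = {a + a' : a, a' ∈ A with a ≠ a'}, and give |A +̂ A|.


Restricted sumset: A +̂ A = {a + a' : a ∈ A, a' ∈ A, a ≠ a'}.
Equivalently, take A + A and drop any sum 2a that is achievable ONLY as a + a for a ∈ A (i.e. sums representable only with equal summands).
Enumerate pairs (a, a') with a < a' (symmetric, so each unordered pair gives one sum; this covers all a ≠ a'):
  -2 + -1 = -3
  -2 + 1 = -1
  -2 + 6 = 4
  -2 + 9 = 7
  -2 + 10 = 8
  -1 + 1 = 0
  -1 + 6 = 5
  -1 + 9 = 8
  -1 + 10 = 9
  1 + 6 = 7
  1 + 9 = 10
  1 + 10 = 11
  6 + 9 = 15
  6 + 10 = 16
  9 + 10 = 19
Collected distinct sums: {-3, -1, 0, 4, 5, 7, 8, 9, 10, 11, 15, 16, 19}
|A +̂ A| = 13
(Reference bound: |A +̂ A| ≥ 2|A| - 3 for |A| ≥ 2, with |A| = 6 giving ≥ 9.)

|A +̂ A| = 13


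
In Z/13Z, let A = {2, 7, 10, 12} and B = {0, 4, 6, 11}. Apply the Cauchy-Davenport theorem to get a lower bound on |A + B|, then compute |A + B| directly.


Cauchy-Davenport: |A + B| ≥ min(p, |A| + |B| - 1) for A, B nonempty in Z/pZ.
|A| = 4, |B| = 4, p = 13.
CD lower bound = min(13, 4 + 4 - 1) = min(13, 7) = 7.
Compute A + B mod 13 directly:
a = 2: 2+0=2, 2+4=6, 2+6=8, 2+11=0
a = 7: 7+0=7, 7+4=11, 7+6=0, 7+11=5
a = 10: 10+0=10, 10+4=1, 10+6=3, 10+11=8
a = 12: 12+0=12, 12+4=3, 12+6=5, 12+11=10
A + B = {0, 1, 2, 3, 5, 6, 7, 8, 10, 11, 12}, so |A + B| = 11.
Verify: 11 ≥ 7? Yes ✓.

CD lower bound = 7, actual |A + B| = 11.


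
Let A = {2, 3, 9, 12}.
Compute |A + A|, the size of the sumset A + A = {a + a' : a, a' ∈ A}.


A + A = {a + a' : a, a' ∈ A}; |A| = 4.
General bounds: 2|A| - 1 ≤ |A + A| ≤ |A|(|A|+1)/2, i.e. 7 ≤ |A + A| ≤ 10.
Lower bound 2|A|-1 is attained iff A is an arithmetic progression.
Enumerate sums a + a' for a ≤ a' (symmetric, so this suffices):
a = 2: 2+2=4, 2+3=5, 2+9=11, 2+12=14
a = 3: 3+3=6, 3+9=12, 3+12=15
a = 9: 9+9=18, 9+12=21
a = 12: 12+12=24
Distinct sums: {4, 5, 6, 11, 12, 14, 15, 18, 21, 24}
|A + A| = 10

|A + A| = 10


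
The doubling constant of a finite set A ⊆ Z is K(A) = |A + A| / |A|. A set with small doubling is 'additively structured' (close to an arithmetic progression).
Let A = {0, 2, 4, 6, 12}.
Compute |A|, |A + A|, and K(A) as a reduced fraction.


|A| = 5.
Compute A + A by enumerating all 25 pairs.
A + A = {0, 2, 4, 6, 8, 10, 12, 14, 16, 18, 24}, so |A + A| = 11.
K = |A + A| / |A| = 11/5 (already in lowest terms) ≈ 2.2000.
Reference: AP of size 5 gives K = 9/5 ≈ 1.8000; a fully generic set of size 5 gives K ≈ 3.0000.

|A| = 5, |A + A| = 11, K = 11/5.


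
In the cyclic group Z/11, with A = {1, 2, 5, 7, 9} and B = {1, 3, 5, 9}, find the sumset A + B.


Work in Z/11Z: reduce every sum a + b modulo 11.
Enumerate all 20 pairs:
a = 1: 1+1=2, 1+3=4, 1+5=6, 1+9=10
a = 2: 2+1=3, 2+3=5, 2+5=7, 2+9=0
a = 5: 5+1=6, 5+3=8, 5+5=10, 5+9=3
a = 7: 7+1=8, 7+3=10, 7+5=1, 7+9=5
a = 9: 9+1=10, 9+3=1, 9+5=3, 9+9=7
Distinct residues collected: {0, 1, 2, 3, 4, 5, 6, 7, 8, 10}
|A + B| = 10 (out of 11 total residues).

A + B = {0, 1, 2, 3, 4, 5, 6, 7, 8, 10}


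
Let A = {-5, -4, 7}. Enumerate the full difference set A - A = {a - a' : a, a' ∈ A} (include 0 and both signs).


A - A = {a - a' : a, a' ∈ A}.
Compute a - a' for each ordered pair (a, a'):
a = -5: -5--5=0, -5--4=-1, -5-7=-12
a = -4: -4--5=1, -4--4=0, -4-7=-11
a = 7: 7--5=12, 7--4=11, 7-7=0
Collecting distinct values (and noting 0 appears from a-a):
A - A = {-12, -11, -1, 0, 1, 11, 12}
|A - A| = 7

A - A = {-12, -11, -1, 0, 1, 11, 12}


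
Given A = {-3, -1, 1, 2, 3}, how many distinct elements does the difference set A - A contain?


A - A = {a - a' : a, a' ∈ A}; |A| = 5.
Bounds: 2|A|-1 ≤ |A - A| ≤ |A|² - |A| + 1, i.e. 9 ≤ |A - A| ≤ 21.
Note: 0 ∈ A - A always (from a - a). The set is symmetric: if d ∈ A - A then -d ∈ A - A.
Enumerate nonzero differences d = a - a' with a > a' (then include -d):
Positive differences: {1, 2, 3, 4, 5, 6}
Full difference set: {0} ∪ (positive diffs) ∪ (negative diffs).
|A - A| = 1 + 2·6 = 13 (matches direct enumeration: 13).

|A - A| = 13


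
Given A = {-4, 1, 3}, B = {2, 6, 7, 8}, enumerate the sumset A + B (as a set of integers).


A + B = {a + b : a ∈ A, b ∈ B}.
Enumerate all |A|·|B| = 3·4 = 12 pairs (a, b) and collect distinct sums.
a = -4: -4+2=-2, -4+6=2, -4+7=3, -4+8=4
a = 1: 1+2=3, 1+6=7, 1+7=8, 1+8=9
a = 3: 3+2=5, 3+6=9, 3+7=10, 3+8=11
Collecting distinct sums: A + B = {-2, 2, 3, 4, 5, 7, 8, 9, 10, 11}
|A + B| = 10

A + B = {-2, 2, 3, 4, 5, 7, 8, 9, 10, 11}


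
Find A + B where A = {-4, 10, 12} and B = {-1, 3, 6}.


A + B = {a + b : a ∈ A, b ∈ B}.
Enumerate all |A|·|B| = 3·3 = 9 pairs (a, b) and collect distinct sums.
a = -4: -4+-1=-5, -4+3=-1, -4+6=2
a = 10: 10+-1=9, 10+3=13, 10+6=16
a = 12: 12+-1=11, 12+3=15, 12+6=18
Collecting distinct sums: A + B = {-5, -1, 2, 9, 11, 13, 15, 16, 18}
|A + B| = 9

A + B = {-5, -1, 2, 9, 11, 13, 15, 16, 18}


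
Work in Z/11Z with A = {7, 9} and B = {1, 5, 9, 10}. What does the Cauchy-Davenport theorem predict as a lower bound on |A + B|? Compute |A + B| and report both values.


Cauchy-Davenport: |A + B| ≥ min(p, |A| + |B| - 1) for A, B nonempty in Z/pZ.
|A| = 2, |B| = 4, p = 11.
CD lower bound = min(11, 2 + 4 - 1) = min(11, 5) = 5.
Compute A + B mod 11 directly:
a = 7: 7+1=8, 7+5=1, 7+9=5, 7+10=6
a = 9: 9+1=10, 9+5=3, 9+9=7, 9+10=8
A + B = {1, 3, 5, 6, 7, 8, 10}, so |A + B| = 7.
Verify: 7 ≥ 5? Yes ✓.

CD lower bound = 5, actual |A + B| = 7.


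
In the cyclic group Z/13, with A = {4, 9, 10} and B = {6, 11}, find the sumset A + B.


Work in Z/13Z: reduce every sum a + b modulo 13.
Enumerate all 6 pairs:
a = 4: 4+6=10, 4+11=2
a = 9: 9+6=2, 9+11=7
a = 10: 10+6=3, 10+11=8
Distinct residues collected: {2, 3, 7, 8, 10}
|A + B| = 5 (out of 13 total residues).

A + B = {2, 3, 7, 8, 10}


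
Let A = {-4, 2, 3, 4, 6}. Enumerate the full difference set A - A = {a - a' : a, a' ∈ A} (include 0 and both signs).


A - A = {a - a' : a, a' ∈ A}.
Compute a - a' for each ordered pair (a, a'):
a = -4: -4--4=0, -4-2=-6, -4-3=-7, -4-4=-8, -4-6=-10
a = 2: 2--4=6, 2-2=0, 2-3=-1, 2-4=-2, 2-6=-4
a = 3: 3--4=7, 3-2=1, 3-3=0, 3-4=-1, 3-6=-3
a = 4: 4--4=8, 4-2=2, 4-3=1, 4-4=0, 4-6=-2
a = 6: 6--4=10, 6-2=4, 6-3=3, 6-4=2, 6-6=0
Collecting distinct values (and noting 0 appears from a-a):
A - A = {-10, -8, -7, -6, -4, -3, -2, -1, 0, 1, 2, 3, 4, 6, 7, 8, 10}
|A - A| = 17

A - A = {-10, -8, -7, -6, -4, -3, -2, -1, 0, 1, 2, 3, 4, 6, 7, 8, 10}


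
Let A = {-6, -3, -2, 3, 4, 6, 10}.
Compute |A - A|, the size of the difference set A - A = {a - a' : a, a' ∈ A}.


A - A = {a - a' : a, a' ∈ A}; |A| = 7.
Bounds: 2|A|-1 ≤ |A - A| ≤ |A|² - |A| + 1, i.e. 13 ≤ |A - A| ≤ 43.
Note: 0 ∈ A - A always (from a - a). The set is symmetric: if d ∈ A - A then -d ∈ A - A.
Enumerate nonzero differences d = a - a' with a > a' (then include -d):
Positive differences: {1, 2, 3, 4, 5, 6, 7, 8, 9, 10, 12, 13, 16}
Full difference set: {0} ∪ (positive diffs) ∪ (negative diffs).
|A - A| = 1 + 2·13 = 27 (matches direct enumeration: 27).

|A - A| = 27


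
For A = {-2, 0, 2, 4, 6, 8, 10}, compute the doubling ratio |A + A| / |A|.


|A| = 7.
Compute A + A by enumerating all 49 pairs.
A + A = {-4, -2, 0, 2, 4, 6, 8, 10, 12, 14, 16, 18, 20}, so |A + A| = 13.
K = |A + A| / |A| = 13/7 (already in lowest terms) ≈ 1.8571.
Reference: AP of size 7 gives K = 13/7 ≈ 1.8571; a fully generic set of size 7 gives K ≈ 4.0000.

|A| = 7, |A + A| = 13, K = 13/7.


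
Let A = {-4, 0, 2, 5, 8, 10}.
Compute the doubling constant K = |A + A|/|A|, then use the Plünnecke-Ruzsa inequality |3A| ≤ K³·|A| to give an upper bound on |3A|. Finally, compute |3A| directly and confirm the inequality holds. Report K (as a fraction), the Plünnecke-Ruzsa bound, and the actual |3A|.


|A| = 6.
Step 1: Compute A + A by enumerating all 36 pairs.
A + A = {-8, -4, -2, 0, 1, 2, 4, 5, 6, 7, 8, 10, 12, 13, 15, 16, 18, 20}, so |A + A| = 18.
Step 2: Doubling constant K = |A + A|/|A| = 18/6 = 18/6 ≈ 3.0000.
Step 3: Plünnecke-Ruzsa gives |3A| ≤ K³·|A| = (3.0000)³ · 6 ≈ 162.0000.
Step 4: Compute 3A = A + A + A directly by enumerating all triples (a,b,c) ∈ A³; |3A| = 34.
Step 5: Check 34 ≤ 162.0000? Yes ✓.

K = 18/6, Plünnecke-Ruzsa bound K³|A| ≈ 162.0000, |3A| = 34, inequality holds.


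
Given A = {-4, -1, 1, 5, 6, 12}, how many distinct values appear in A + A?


A + A = {a + a' : a, a' ∈ A}; |A| = 6.
General bounds: 2|A| - 1 ≤ |A + A| ≤ |A|(|A|+1)/2, i.e. 11 ≤ |A + A| ≤ 21.
Lower bound 2|A|-1 is attained iff A is an arithmetic progression.
Enumerate sums a + a' for a ≤ a' (symmetric, so this suffices):
a = -4: -4+-4=-8, -4+-1=-5, -4+1=-3, -4+5=1, -4+6=2, -4+12=8
a = -1: -1+-1=-2, -1+1=0, -1+5=4, -1+6=5, -1+12=11
a = 1: 1+1=2, 1+5=6, 1+6=7, 1+12=13
a = 5: 5+5=10, 5+6=11, 5+12=17
a = 6: 6+6=12, 6+12=18
a = 12: 12+12=24
Distinct sums: {-8, -5, -3, -2, 0, 1, 2, 4, 5, 6, 7, 8, 10, 11, 12, 13, 17, 18, 24}
|A + A| = 19

|A + A| = 19
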